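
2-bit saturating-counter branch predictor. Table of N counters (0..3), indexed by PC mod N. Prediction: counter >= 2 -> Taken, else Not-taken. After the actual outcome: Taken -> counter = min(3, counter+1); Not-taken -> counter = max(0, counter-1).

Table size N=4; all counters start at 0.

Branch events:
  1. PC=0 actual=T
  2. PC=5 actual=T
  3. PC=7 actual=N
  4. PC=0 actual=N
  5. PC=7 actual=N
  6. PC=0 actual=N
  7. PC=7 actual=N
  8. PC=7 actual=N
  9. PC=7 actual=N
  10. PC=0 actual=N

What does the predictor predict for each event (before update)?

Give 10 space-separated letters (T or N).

Ev 1: PC=0 idx=0 pred=N actual=T -> ctr[0]=1
Ev 2: PC=5 idx=1 pred=N actual=T -> ctr[1]=1
Ev 3: PC=7 idx=3 pred=N actual=N -> ctr[3]=0
Ev 4: PC=0 idx=0 pred=N actual=N -> ctr[0]=0
Ev 5: PC=7 idx=3 pred=N actual=N -> ctr[3]=0
Ev 6: PC=0 idx=0 pred=N actual=N -> ctr[0]=0
Ev 7: PC=7 idx=3 pred=N actual=N -> ctr[3]=0
Ev 8: PC=7 idx=3 pred=N actual=N -> ctr[3]=0
Ev 9: PC=7 idx=3 pred=N actual=N -> ctr[3]=0
Ev 10: PC=0 idx=0 pred=N actual=N -> ctr[0]=0

Answer: N N N N N N N N N N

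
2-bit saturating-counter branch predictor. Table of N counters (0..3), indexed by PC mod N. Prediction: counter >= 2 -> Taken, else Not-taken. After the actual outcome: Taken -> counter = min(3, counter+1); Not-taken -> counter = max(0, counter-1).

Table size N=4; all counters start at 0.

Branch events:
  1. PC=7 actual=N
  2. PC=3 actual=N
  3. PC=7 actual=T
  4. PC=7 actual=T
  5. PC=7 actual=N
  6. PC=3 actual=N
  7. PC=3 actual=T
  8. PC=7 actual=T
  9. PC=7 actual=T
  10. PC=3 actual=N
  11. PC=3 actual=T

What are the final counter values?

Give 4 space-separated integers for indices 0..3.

Answer: 0 0 0 3

Derivation:
Ev 1: PC=7 idx=3 pred=N actual=N -> ctr[3]=0
Ev 2: PC=3 idx=3 pred=N actual=N -> ctr[3]=0
Ev 3: PC=7 idx=3 pred=N actual=T -> ctr[3]=1
Ev 4: PC=7 idx=3 pred=N actual=T -> ctr[3]=2
Ev 5: PC=7 idx=3 pred=T actual=N -> ctr[3]=1
Ev 6: PC=3 idx=3 pred=N actual=N -> ctr[3]=0
Ev 7: PC=3 idx=3 pred=N actual=T -> ctr[3]=1
Ev 8: PC=7 idx=3 pred=N actual=T -> ctr[3]=2
Ev 9: PC=7 idx=3 pred=T actual=T -> ctr[3]=3
Ev 10: PC=3 idx=3 pred=T actual=N -> ctr[3]=2
Ev 11: PC=3 idx=3 pred=T actual=T -> ctr[3]=3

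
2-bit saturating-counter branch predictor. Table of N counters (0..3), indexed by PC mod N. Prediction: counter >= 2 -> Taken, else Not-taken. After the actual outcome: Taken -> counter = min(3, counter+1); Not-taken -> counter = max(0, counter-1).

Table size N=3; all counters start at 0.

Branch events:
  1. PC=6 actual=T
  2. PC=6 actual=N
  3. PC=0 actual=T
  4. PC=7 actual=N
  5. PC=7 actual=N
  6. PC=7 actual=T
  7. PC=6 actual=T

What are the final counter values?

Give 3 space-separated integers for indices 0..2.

Ev 1: PC=6 idx=0 pred=N actual=T -> ctr[0]=1
Ev 2: PC=6 idx=0 pred=N actual=N -> ctr[0]=0
Ev 3: PC=0 idx=0 pred=N actual=T -> ctr[0]=1
Ev 4: PC=7 idx=1 pred=N actual=N -> ctr[1]=0
Ev 5: PC=7 idx=1 pred=N actual=N -> ctr[1]=0
Ev 6: PC=7 idx=1 pred=N actual=T -> ctr[1]=1
Ev 7: PC=6 idx=0 pred=N actual=T -> ctr[0]=2

Answer: 2 1 0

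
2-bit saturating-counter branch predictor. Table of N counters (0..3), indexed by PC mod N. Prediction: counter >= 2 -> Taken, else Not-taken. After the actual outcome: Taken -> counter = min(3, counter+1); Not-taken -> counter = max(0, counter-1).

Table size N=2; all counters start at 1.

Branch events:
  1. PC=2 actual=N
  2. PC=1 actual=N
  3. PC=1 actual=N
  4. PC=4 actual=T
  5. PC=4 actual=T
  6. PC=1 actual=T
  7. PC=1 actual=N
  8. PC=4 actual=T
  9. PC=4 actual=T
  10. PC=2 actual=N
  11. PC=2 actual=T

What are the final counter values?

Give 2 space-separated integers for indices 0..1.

Ev 1: PC=2 idx=0 pred=N actual=N -> ctr[0]=0
Ev 2: PC=1 idx=1 pred=N actual=N -> ctr[1]=0
Ev 3: PC=1 idx=1 pred=N actual=N -> ctr[1]=0
Ev 4: PC=4 idx=0 pred=N actual=T -> ctr[0]=1
Ev 5: PC=4 idx=0 pred=N actual=T -> ctr[0]=2
Ev 6: PC=1 idx=1 pred=N actual=T -> ctr[1]=1
Ev 7: PC=1 idx=1 pred=N actual=N -> ctr[1]=0
Ev 8: PC=4 idx=0 pred=T actual=T -> ctr[0]=3
Ev 9: PC=4 idx=0 pred=T actual=T -> ctr[0]=3
Ev 10: PC=2 idx=0 pred=T actual=N -> ctr[0]=2
Ev 11: PC=2 idx=0 pred=T actual=T -> ctr[0]=3

Answer: 3 0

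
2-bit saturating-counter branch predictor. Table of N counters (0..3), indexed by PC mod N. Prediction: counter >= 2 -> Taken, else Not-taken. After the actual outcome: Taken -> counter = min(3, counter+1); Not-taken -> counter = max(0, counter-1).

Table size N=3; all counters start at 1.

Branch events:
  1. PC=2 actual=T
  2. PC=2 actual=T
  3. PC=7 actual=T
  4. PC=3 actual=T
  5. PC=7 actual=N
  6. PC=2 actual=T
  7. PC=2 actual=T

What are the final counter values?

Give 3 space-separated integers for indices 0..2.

Ev 1: PC=2 idx=2 pred=N actual=T -> ctr[2]=2
Ev 2: PC=2 idx=2 pred=T actual=T -> ctr[2]=3
Ev 3: PC=7 idx=1 pred=N actual=T -> ctr[1]=2
Ev 4: PC=3 idx=0 pred=N actual=T -> ctr[0]=2
Ev 5: PC=7 idx=1 pred=T actual=N -> ctr[1]=1
Ev 6: PC=2 idx=2 pred=T actual=T -> ctr[2]=3
Ev 7: PC=2 idx=2 pred=T actual=T -> ctr[2]=3

Answer: 2 1 3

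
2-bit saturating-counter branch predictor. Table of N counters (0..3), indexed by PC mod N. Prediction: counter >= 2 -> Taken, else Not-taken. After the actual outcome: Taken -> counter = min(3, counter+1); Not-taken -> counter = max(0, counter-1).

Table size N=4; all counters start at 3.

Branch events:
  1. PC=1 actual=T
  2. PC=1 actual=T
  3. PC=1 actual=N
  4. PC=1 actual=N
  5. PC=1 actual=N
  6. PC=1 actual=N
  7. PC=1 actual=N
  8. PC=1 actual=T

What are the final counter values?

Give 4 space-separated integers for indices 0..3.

Answer: 3 1 3 3

Derivation:
Ev 1: PC=1 idx=1 pred=T actual=T -> ctr[1]=3
Ev 2: PC=1 idx=1 pred=T actual=T -> ctr[1]=3
Ev 3: PC=1 idx=1 pred=T actual=N -> ctr[1]=2
Ev 4: PC=1 idx=1 pred=T actual=N -> ctr[1]=1
Ev 5: PC=1 idx=1 pred=N actual=N -> ctr[1]=0
Ev 6: PC=1 idx=1 pred=N actual=N -> ctr[1]=0
Ev 7: PC=1 idx=1 pred=N actual=N -> ctr[1]=0
Ev 8: PC=1 idx=1 pred=N actual=T -> ctr[1]=1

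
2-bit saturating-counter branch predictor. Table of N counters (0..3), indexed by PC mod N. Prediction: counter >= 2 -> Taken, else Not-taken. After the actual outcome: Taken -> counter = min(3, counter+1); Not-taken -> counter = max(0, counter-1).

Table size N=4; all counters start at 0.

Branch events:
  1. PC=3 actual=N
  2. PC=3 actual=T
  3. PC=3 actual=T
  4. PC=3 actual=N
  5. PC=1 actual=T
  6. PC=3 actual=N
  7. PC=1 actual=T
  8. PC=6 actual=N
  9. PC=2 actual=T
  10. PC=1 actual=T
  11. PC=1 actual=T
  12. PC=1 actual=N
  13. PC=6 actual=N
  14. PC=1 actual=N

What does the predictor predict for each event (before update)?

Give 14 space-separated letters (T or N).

Ev 1: PC=3 idx=3 pred=N actual=N -> ctr[3]=0
Ev 2: PC=3 idx=3 pred=N actual=T -> ctr[3]=1
Ev 3: PC=3 idx=3 pred=N actual=T -> ctr[3]=2
Ev 4: PC=3 idx=3 pred=T actual=N -> ctr[3]=1
Ev 5: PC=1 idx=1 pred=N actual=T -> ctr[1]=1
Ev 6: PC=3 idx=3 pred=N actual=N -> ctr[3]=0
Ev 7: PC=1 idx=1 pred=N actual=T -> ctr[1]=2
Ev 8: PC=6 idx=2 pred=N actual=N -> ctr[2]=0
Ev 9: PC=2 idx=2 pred=N actual=T -> ctr[2]=1
Ev 10: PC=1 idx=1 pred=T actual=T -> ctr[1]=3
Ev 11: PC=1 idx=1 pred=T actual=T -> ctr[1]=3
Ev 12: PC=1 idx=1 pred=T actual=N -> ctr[1]=2
Ev 13: PC=6 idx=2 pred=N actual=N -> ctr[2]=0
Ev 14: PC=1 idx=1 pred=T actual=N -> ctr[1]=1

Answer: N N N T N N N N N T T T N T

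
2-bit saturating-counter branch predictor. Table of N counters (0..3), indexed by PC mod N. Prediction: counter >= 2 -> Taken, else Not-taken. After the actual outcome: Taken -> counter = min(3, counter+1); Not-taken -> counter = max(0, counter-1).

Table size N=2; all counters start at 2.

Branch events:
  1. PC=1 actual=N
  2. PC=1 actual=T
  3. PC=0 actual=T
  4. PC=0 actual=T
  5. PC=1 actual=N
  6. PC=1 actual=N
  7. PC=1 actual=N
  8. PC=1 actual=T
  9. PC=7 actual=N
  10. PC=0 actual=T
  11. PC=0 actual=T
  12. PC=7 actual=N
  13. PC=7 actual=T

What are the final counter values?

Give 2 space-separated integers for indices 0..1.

Ev 1: PC=1 idx=1 pred=T actual=N -> ctr[1]=1
Ev 2: PC=1 idx=1 pred=N actual=T -> ctr[1]=2
Ev 3: PC=0 idx=0 pred=T actual=T -> ctr[0]=3
Ev 4: PC=0 idx=0 pred=T actual=T -> ctr[0]=3
Ev 5: PC=1 idx=1 pred=T actual=N -> ctr[1]=1
Ev 6: PC=1 idx=1 pred=N actual=N -> ctr[1]=0
Ev 7: PC=1 idx=1 pred=N actual=N -> ctr[1]=0
Ev 8: PC=1 idx=1 pred=N actual=T -> ctr[1]=1
Ev 9: PC=7 idx=1 pred=N actual=N -> ctr[1]=0
Ev 10: PC=0 idx=0 pred=T actual=T -> ctr[0]=3
Ev 11: PC=0 idx=0 pred=T actual=T -> ctr[0]=3
Ev 12: PC=7 idx=1 pred=N actual=N -> ctr[1]=0
Ev 13: PC=7 idx=1 pred=N actual=T -> ctr[1]=1

Answer: 3 1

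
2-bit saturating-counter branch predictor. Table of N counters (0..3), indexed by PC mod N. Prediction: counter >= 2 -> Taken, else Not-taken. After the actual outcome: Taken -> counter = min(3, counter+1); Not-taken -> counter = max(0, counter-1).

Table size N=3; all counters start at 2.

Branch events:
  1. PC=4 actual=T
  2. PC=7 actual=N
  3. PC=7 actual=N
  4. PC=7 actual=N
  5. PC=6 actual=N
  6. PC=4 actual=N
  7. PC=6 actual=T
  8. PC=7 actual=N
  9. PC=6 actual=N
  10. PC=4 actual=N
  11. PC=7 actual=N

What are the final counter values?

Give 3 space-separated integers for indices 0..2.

Ev 1: PC=4 idx=1 pred=T actual=T -> ctr[1]=3
Ev 2: PC=7 idx=1 pred=T actual=N -> ctr[1]=2
Ev 3: PC=7 idx=1 pred=T actual=N -> ctr[1]=1
Ev 4: PC=7 idx=1 pred=N actual=N -> ctr[1]=0
Ev 5: PC=6 idx=0 pred=T actual=N -> ctr[0]=1
Ev 6: PC=4 idx=1 pred=N actual=N -> ctr[1]=0
Ev 7: PC=6 idx=0 pred=N actual=T -> ctr[0]=2
Ev 8: PC=7 idx=1 pred=N actual=N -> ctr[1]=0
Ev 9: PC=6 idx=0 pred=T actual=N -> ctr[0]=1
Ev 10: PC=4 idx=1 pred=N actual=N -> ctr[1]=0
Ev 11: PC=7 idx=1 pred=N actual=N -> ctr[1]=0

Answer: 1 0 2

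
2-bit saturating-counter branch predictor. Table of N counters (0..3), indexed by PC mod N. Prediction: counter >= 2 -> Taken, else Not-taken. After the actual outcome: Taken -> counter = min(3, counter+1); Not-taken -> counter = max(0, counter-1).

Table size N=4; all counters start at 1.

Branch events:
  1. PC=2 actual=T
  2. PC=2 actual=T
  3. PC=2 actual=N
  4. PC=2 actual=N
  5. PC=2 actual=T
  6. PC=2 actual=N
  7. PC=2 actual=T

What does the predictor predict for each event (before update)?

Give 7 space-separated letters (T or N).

Answer: N T T T N T N

Derivation:
Ev 1: PC=2 idx=2 pred=N actual=T -> ctr[2]=2
Ev 2: PC=2 idx=2 pred=T actual=T -> ctr[2]=3
Ev 3: PC=2 idx=2 pred=T actual=N -> ctr[2]=2
Ev 4: PC=2 idx=2 pred=T actual=N -> ctr[2]=1
Ev 5: PC=2 idx=2 pred=N actual=T -> ctr[2]=2
Ev 6: PC=2 idx=2 pred=T actual=N -> ctr[2]=1
Ev 7: PC=2 idx=2 pred=N actual=T -> ctr[2]=2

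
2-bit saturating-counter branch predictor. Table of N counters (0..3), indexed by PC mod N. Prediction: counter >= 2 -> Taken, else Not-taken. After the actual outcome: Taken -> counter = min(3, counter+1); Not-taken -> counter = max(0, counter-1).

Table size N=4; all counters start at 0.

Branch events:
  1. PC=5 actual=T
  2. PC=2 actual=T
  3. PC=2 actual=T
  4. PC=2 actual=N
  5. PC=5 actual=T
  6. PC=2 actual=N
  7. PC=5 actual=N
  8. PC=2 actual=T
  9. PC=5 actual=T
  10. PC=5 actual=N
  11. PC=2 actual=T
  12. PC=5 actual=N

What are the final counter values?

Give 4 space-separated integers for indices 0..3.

Ev 1: PC=5 idx=1 pred=N actual=T -> ctr[1]=1
Ev 2: PC=2 idx=2 pred=N actual=T -> ctr[2]=1
Ev 3: PC=2 idx=2 pred=N actual=T -> ctr[2]=2
Ev 4: PC=2 idx=2 pred=T actual=N -> ctr[2]=1
Ev 5: PC=5 idx=1 pred=N actual=T -> ctr[1]=2
Ev 6: PC=2 idx=2 pred=N actual=N -> ctr[2]=0
Ev 7: PC=5 idx=1 pred=T actual=N -> ctr[1]=1
Ev 8: PC=2 idx=2 pred=N actual=T -> ctr[2]=1
Ev 9: PC=5 idx=1 pred=N actual=T -> ctr[1]=2
Ev 10: PC=5 idx=1 pred=T actual=N -> ctr[1]=1
Ev 11: PC=2 idx=2 pred=N actual=T -> ctr[2]=2
Ev 12: PC=5 idx=1 pred=N actual=N -> ctr[1]=0

Answer: 0 0 2 0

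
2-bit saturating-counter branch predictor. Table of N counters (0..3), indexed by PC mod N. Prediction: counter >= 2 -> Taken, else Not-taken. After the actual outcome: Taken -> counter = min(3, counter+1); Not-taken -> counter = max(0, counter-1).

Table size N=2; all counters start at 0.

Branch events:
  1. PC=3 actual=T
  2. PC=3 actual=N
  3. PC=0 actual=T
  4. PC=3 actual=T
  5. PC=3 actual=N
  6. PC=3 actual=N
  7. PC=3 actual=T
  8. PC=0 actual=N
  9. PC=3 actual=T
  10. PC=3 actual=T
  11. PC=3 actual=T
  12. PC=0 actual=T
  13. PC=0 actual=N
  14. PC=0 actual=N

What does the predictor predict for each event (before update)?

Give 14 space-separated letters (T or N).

Ev 1: PC=3 idx=1 pred=N actual=T -> ctr[1]=1
Ev 2: PC=3 idx=1 pred=N actual=N -> ctr[1]=0
Ev 3: PC=0 idx=0 pred=N actual=T -> ctr[0]=1
Ev 4: PC=3 idx=1 pred=N actual=T -> ctr[1]=1
Ev 5: PC=3 idx=1 pred=N actual=N -> ctr[1]=0
Ev 6: PC=3 idx=1 pred=N actual=N -> ctr[1]=0
Ev 7: PC=3 idx=1 pred=N actual=T -> ctr[1]=1
Ev 8: PC=0 idx=0 pred=N actual=N -> ctr[0]=0
Ev 9: PC=3 idx=1 pred=N actual=T -> ctr[1]=2
Ev 10: PC=3 idx=1 pred=T actual=T -> ctr[1]=3
Ev 11: PC=3 idx=1 pred=T actual=T -> ctr[1]=3
Ev 12: PC=0 idx=0 pred=N actual=T -> ctr[0]=1
Ev 13: PC=0 idx=0 pred=N actual=N -> ctr[0]=0
Ev 14: PC=0 idx=0 pred=N actual=N -> ctr[0]=0

Answer: N N N N N N N N N T T N N N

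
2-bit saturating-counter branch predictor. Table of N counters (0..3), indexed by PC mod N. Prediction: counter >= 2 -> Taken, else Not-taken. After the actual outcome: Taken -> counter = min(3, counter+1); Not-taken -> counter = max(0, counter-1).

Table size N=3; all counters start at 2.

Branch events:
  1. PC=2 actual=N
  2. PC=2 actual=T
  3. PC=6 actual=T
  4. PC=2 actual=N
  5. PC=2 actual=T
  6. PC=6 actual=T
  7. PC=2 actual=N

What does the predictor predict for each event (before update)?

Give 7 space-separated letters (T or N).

Answer: T N T T N T T

Derivation:
Ev 1: PC=2 idx=2 pred=T actual=N -> ctr[2]=1
Ev 2: PC=2 idx=2 pred=N actual=T -> ctr[2]=2
Ev 3: PC=6 idx=0 pred=T actual=T -> ctr[0]=3
Ev 4: PC=2 idx=2 pred=T actual=N -> ctr[2]=1
Ev 5: PC=2 idx=2 pred=N actual=T -> ctr[2]=2
Ev 6: PC=6 idx=0 pred=T actual=T -> ctr[0]=3
Ev 7: PC=2 idx=2 pred=T actual=N -> ctr[2]=1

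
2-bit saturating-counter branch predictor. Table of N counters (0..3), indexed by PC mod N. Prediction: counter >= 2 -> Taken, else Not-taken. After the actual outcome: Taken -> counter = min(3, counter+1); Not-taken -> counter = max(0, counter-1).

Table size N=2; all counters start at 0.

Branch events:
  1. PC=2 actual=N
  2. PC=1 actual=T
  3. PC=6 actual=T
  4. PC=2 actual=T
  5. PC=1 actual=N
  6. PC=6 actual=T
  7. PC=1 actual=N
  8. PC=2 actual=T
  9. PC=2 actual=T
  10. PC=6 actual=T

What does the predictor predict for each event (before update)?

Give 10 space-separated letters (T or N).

Answer: N N N N N T N T T T

Derivation:
Ev 1: PC=2 idx=0 pred=N actual=N -> ctr[0]=0
Ev 2: PC=1 idx=1 pred=N actual=T -> ctr[1]=1
Ev 3: PC=6 idx=0 pred=N actual=T -> ctr[0]=1
Ev 4: PC=2 idx=0 pred=N actual=T -> ctr[0]=2
Ev 5: PC=1 idx=1 pred=N actual=N -> ctr[1]=0
Ev 6: PC=6 idx=0 pred=T actual=T -> ctr[0]=3
Ev 7: PC=1 idx=1 pred=N actual=N -> ctr[1]=0
Ev 8: PC=2 idx=0 pred=T actual=T -> ctr[0]=3
Ev 9: PC=2 idx=0 pred=T actual=T -> ctr[0]=3
Ev 10: PC=6 idx=0 pred=T actual=T -> ctr[0]=3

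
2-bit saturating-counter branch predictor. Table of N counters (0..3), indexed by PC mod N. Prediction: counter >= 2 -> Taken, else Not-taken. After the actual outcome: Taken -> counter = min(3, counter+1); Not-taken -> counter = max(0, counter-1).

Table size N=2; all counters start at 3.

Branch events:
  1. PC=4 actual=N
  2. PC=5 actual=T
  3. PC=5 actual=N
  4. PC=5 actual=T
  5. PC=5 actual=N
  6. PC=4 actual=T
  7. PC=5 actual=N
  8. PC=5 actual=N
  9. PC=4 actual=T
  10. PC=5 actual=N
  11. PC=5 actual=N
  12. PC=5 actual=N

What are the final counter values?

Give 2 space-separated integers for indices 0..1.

Answer: 3 0

Derivation:
Ev 1: PC=4 idx=0 pred=T actual=N -> ctr[0]=2
Ev 2: PC=5 idx=1 pred=T actual=T -> ctr[1]=3
Ev 3: PC=5 idx=1 pred=T actual=N -> ctr[1]=2
Ev 4: PC=5 idx=1 pred=T actual=T -> ctr[1]=3
Ev 5: PC=5 idx=1 pred=T actual=N -> ctr[1]=2
Ev 6: PC=4 idx=0 pred=T actual=T -> ctr[0]=3
Ev 7: PC=5 idx=1 pred=T actual=N -> ctr[1]=1
Ev 8: PC=5 idx=1 pred=N actual=N -> ctr[1]=0
Ev 9: PC=4 idx=0 pred=T actual=T -> ctr[0]=3
Ev 10: PC=5 idx=1 pred=N actual=N -> ctr[1]=0
Ev 11: PC=5 idx=1 pred=N actual=N -> ctr[1]=0
Ev 12: PC=5 idx=1 pred=N actual=N -> ctr[1]=0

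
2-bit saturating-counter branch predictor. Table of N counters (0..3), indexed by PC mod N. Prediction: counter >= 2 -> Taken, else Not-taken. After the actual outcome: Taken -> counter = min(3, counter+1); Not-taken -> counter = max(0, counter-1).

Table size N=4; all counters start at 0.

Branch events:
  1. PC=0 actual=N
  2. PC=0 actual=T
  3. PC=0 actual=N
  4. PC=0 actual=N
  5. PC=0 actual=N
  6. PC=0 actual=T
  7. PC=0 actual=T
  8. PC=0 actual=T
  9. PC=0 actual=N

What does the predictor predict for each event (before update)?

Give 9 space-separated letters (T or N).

Ev 1: PC=0 idx=0 pred=N actual=N -> ctr[0]=0
Ev 2: PC=0 idx=0 pred=N actual=T -> ctr[0]=1
Ev 3: PC=0 idx=0 pred=N actual=N -> ctr[0]=0
Ev 4: PC=0 idx=0 pred=N actual=N -> ctr[0]=0
Ev 5: PC=0 idx=0 pred=N actual=N -> ctr[0]=0
Ev 6: PC=0 idx=0 pred=N actual=T -> ctr[0]=1
Ev 7: PC=0 idx=0 pred=N actual=T -> ctr[0]=2
Ev 8: PC=0 idx=0 pred=T actual=T -> ctr[0]=3
Ev 9: PC=0 idx=0 pred=T actual=N -> ctr[0]=2

Answer: N N N N N N N T T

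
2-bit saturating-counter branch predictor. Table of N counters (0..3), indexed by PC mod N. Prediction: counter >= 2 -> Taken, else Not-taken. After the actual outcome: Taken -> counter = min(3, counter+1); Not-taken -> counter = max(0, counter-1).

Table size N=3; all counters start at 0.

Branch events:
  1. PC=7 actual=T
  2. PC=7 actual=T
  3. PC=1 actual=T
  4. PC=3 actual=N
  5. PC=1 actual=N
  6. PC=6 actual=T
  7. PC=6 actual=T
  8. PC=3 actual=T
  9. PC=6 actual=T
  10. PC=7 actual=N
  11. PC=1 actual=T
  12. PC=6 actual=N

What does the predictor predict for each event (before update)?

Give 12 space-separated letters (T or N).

Ev 1: PC=7 idx=1 pred=N actual=T -> ctr[1]=1
Ev 2: PC=7 idx=1 pred=N actual=T -> ctr[1]=2
Ev 3: PC=1 idx=1 pred=T actual=T -> ctr[1]=3
Ev 4: PC=3 idx=0 pred=N actual=N -> ctr[0]=0
Ev 5: PC=1 idx=1 pred=T actual=N -> ctr[1]=2
Ev 6: PC=6 idx=0 pred=N actual=T -> ctr[0]=1
Ev 7: PC=6 idx=0 pred=N actual=T -> ctr[0]=2
Ev 8: PC=3 idx=0 pred=T actual=T -> ctr[0]=3
Ev 9: PC=6 idx=0 pred=T actual=T -> ctr[0]=3
Ev 10: PC=7 idx=1 pred=T actual=N -> ctr[1]=1
Ev 11: PC=1 idx=1 pred=N actual=T -> ctr[1]=2
Ev 12: PC=6 idx=0 pred=T actual=N -> ctr[0]=2

Answer: N N T N T N N T T T N T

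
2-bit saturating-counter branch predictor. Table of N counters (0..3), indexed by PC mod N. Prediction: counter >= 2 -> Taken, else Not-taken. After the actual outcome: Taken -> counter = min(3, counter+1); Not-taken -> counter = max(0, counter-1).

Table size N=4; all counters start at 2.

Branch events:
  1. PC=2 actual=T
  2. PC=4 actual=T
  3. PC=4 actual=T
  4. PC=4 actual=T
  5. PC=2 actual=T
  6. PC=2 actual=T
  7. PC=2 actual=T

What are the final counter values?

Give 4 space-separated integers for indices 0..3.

Answer: 3 2 3 2

Derivation:
Ev 1: PC=2 idx=2 pred=T actual=T -> ctr[2]=3
Ev 2: PC=4 idx=0 pred=T actual=T -> ctr[0]=3
Ev 3: PC=4 idx=0 pred=T actual=T -> ctr[0]=3
Ev 4: PC=4 idx=0 pred=T actual=T -> ctr[0]=3
Ev 5: PC=2 idx=2 pred=T actual=T -> ctr[2]=3
Ev 6: PC=2 idx=2 pred=T actual=T -> ctr[2]=3
Ev 7: PC=2 idx=2 pred=T actual=T -> ctr[2]=3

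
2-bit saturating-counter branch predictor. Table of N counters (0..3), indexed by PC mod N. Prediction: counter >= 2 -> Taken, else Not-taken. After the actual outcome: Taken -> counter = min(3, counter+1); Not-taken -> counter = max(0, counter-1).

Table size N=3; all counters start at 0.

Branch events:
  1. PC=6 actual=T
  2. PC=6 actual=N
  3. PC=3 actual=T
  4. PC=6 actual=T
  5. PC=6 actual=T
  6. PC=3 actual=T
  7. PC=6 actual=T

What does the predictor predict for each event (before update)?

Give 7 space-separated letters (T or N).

Ev 1: PC=6 idx=0 pred=N actual=T -> ctr[0]=1
Ev 2: PC=6 idx=0 pred=N actual=N -> ctr[0]=0
Ev 3: PC=3 idx=0 pred=N actual=T -> ctr[0]=1
Ev 4: PC=6 idx=0 pred=N actual=T -> ctr[0]=2
Ev 5: PC=6 idx=0 pred=T actual=T -> ctr[0]=3
Ev 6: PC=3 idx=0 pred=T actual=T -> ctr[0]=3
Ev 7: PC=6 idx=0 pred=T actual=T -> ctr[0]=3

Answer: N N N N T T T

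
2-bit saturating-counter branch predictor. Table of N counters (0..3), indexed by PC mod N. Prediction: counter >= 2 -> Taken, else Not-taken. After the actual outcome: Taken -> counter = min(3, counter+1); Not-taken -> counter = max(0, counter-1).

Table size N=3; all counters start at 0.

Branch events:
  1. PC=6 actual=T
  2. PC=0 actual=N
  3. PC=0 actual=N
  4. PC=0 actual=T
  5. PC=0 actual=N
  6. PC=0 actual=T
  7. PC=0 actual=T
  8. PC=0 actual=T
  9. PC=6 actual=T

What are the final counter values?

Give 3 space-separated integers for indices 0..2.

Answer: 3 0 0

Derivation:
Ev 1: PC=6 idx=0 pred=N actual=T -> ctr[0]=1
Ev 2: PC=0 idx=0 pred=N actual=N -> ctr[0]=0
Ev 3: PC=0 idx=0 pred=N actual=N -> ctr[0]=0
Ev 4: PC=0 idx=0 pred=N actual=T -> ctr[0]=1
Ev 5: PC=0 idx=0 pred=N actual=N -> ctr[0]=0
Ev 6: PC=0 idx=0 pred=N actual=T -> ctr[0]=1
Ev 7: PC=0 idx=0 pred=N actual=T -> ctr[0]=2
Ev 8: PC=0 idx=0 pred=T actual=T -> ctr[0]=3
Ev 9: PC=6 idx=0 pred=T actual=T -> ctr[0]=3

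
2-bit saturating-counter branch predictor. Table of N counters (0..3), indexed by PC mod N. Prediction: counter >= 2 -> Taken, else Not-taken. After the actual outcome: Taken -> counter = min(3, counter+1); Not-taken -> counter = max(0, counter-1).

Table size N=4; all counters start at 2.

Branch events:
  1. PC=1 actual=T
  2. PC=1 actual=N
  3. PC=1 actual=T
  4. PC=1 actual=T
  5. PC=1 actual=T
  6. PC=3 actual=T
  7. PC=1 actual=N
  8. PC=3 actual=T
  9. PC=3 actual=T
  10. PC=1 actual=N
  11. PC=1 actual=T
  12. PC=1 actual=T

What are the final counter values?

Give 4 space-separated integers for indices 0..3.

Ev 1: PC=1 idx=1 pred=T actual=T -> ctr[1]=3
Ev 2: PC=1 idx=1 pred=T actual=N -> ctr[1]=2
Ev 3: PC=1 idx=1 pred=T actual=T -> ctr[1]=3
Ev 4: PC=1 idx=1 pred=T actual=T -> ctr[1]=3
Ev 5: PC=1 idx=1 pred=T actual=T -> ctr[1]=3
Ev 6: PC=3 idx=3 pred=T actual=T -> ctr[3]=3
Ev 7: PC=1 idx=1 pred=T actual=N -> ctr[1]=2
Ev 8: PC=3 idx=3 pred=T actual=T -> ctr[3]=3
Ev 9: PC=3 idx=3 pred=T actual=T -> ctr[3]=3
Ev 10: PC=1 idx=1 pred=T actual=N -> ctr[1]=1
Ev 11: PC=1 idx=1 pred=N actual=T -> ctr[1]=2
Ev 12: PC=1 idx=1 pred=T actual=T -> ctr[1]=3

Answer: 2 3 2 3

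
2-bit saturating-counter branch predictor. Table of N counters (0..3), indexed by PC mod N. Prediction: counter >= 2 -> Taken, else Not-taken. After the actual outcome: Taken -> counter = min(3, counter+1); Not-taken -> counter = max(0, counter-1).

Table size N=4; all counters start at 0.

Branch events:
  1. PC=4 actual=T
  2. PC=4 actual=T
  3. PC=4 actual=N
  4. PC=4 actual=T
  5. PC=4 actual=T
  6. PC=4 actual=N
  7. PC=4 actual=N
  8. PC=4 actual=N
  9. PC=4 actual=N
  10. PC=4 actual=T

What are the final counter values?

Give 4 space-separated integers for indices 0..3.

Ev 1: PC=4 idx=0 pred=N actual=T -> ctr[0]=1
Ev 2: PC=4 idx=0 pred=N actual=T -> ctr[0]=2
Ev 3: PC=4 idx=0 pred=T actual=N -> ctr[0]=1
Ev 4: PC=4 idx=0 pred=N actual=T -> ctr[0]=2
Ev 5: PC=4 idx=0 pred=T actual=T -> ctr[0]=3
Ev 6: PC=4 idx=0 pred=T actual=N -> ctr[0]=2
Ev 7: PC=4 idx=0 pred=T actual=N -> ctr[0]=1
Ev 8: PC=4 idx=0 pred=N actual=N -> ctr[0]=0
Ev 9: PC=4 idx=0 pred=N actual=N -> ctr[0]=0
Ev 10: PC=4 idx=0 pred=N actual=T -> ctr[0]=1

Answer: 1 0 0 0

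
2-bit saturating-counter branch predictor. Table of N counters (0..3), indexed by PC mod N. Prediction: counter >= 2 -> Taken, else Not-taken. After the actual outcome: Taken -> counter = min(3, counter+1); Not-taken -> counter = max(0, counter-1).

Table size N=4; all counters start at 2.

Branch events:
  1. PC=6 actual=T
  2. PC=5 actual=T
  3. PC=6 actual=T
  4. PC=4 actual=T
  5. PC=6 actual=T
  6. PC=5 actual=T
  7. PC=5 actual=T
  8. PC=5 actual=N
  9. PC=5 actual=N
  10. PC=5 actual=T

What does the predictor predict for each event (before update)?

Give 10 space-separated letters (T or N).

Ev 1: PC=6 idx=2 pred=T actual=T -> ctr[2]=3
Ev 2: PC=5 idx=1 pred=T actual=T -> ctr[1]=3
Ev 3: PC=6 idx=2 pred=T actual=T -> ctr[2]=3
Ev 4: PC=4 idx=0 pred=T actual=T -> ctr[0]=3
Ev 5: PC=6 idx=2 pred=T actual=T -> ctr[2]=3
Ev 6: PC=5 idx=1 pred=T actual=T -> ctr[1]=3
Ev 7: PC=5 idx=1 pred=T actual=T -> ctr[1]=3
Ev 8: PC=5 idx=1 pred=T actual=N -> ctr[1]=2
Ev 9: PC=5 idx=1 pred=T actual=N -> ctr[1]=1
Ev 10: PC=5 idx=1 pred=N actual=T -> ctr[1]=2

Answer: T T T T T T T T T N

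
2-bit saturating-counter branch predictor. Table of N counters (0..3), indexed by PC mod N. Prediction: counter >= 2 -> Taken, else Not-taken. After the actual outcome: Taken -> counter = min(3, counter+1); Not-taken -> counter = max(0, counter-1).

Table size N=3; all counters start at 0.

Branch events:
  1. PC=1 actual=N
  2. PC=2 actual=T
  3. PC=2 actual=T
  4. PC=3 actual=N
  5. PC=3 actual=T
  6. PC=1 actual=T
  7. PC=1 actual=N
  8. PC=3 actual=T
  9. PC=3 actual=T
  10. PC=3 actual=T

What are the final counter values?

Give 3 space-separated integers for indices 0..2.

Answer: 3 0 2

Derivation:
Ev 1: PC=1 idx=1 pred=N actual=N -> ctr[1]=0
Ev 2: PC=2 idx=2 pred=N actual=T -> ctr[2]=1
Ev 3: PC=2 idx=2 pred=N actual=T -> ctr[2]=2
Ev 4: PC=3 idx=0 pred=N actual=N -> ctr[0]=0
Ev 5: PC=3 idx=0 pred=N actual=T -> ctr[0]=1
Ev 6: PC=1 idx=1 pred=N actual=T -> ctr[1]=1
Ev 7: PC=1 idx=1 pred=N actual=N -> ctr[1]=0
Ev 8: PC=3 idx=0 pred=N actual=T -> ctr[0]=2
Ev 9: PC=3 idx=0 pred=T actual=T -> ctr[0]=3
Ev 10: PC=3 idx=0 pred=T actual=T -> ctr[0]=3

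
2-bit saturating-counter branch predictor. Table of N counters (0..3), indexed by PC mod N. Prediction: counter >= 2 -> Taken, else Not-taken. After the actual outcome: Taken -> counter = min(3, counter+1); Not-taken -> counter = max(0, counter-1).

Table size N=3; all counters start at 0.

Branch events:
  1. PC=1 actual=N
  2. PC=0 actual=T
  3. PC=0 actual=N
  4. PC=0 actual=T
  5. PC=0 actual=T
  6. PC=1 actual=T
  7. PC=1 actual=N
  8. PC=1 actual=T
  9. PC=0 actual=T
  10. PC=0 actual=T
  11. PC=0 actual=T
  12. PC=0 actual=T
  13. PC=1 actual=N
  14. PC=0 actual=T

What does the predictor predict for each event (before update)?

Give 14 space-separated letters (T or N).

Answer: N N N N N N N N T T T T N T

Derivation:
Ev 1: PC=1 idx=1 pred=N actual=N -> ctr[1]=0
Ev 2: PC=0 idx=0 pred=N actual=T -> ctr[0]=1
Ev 3: PC=0 idx=0 pred=N actual=N -> ctr[0]=0
Ev 4: PC=0 idx=0 pred=N actual=T -> ctr[0]=1
Ev 5: PC=0 idx=0 pred=N actual=T -> ctr[0]=2
Ev 6: PC=1 idx=1 pred=N actual=T -> ctr[1]=1
Ev 7: PC=1 idx=1 pred=N actual=N -> ctr[1]=0
Ev 8: PC=1 idx=1 pred=N actual=T -> ctr[1]=1
Ev 9: PC=0 idx=0 pred=T actual=T -> ctr[0]=3
Ev 10: PC=0 idx=0 pred=T actual=T -> ctr[0]=3
Ev 11: PC=0 idx=0 pred=T actual=T -> ctr[0]=3
Ev 12: PC=0 idx=0 pred=T actual=T -> ctr[0]=3
Ev 13: PC=1 idx=1 pred=N actual=N -> ctr[1]=0
Ev 14: PC=0 idx=0 pred=T actual=T -> ctr[0]=3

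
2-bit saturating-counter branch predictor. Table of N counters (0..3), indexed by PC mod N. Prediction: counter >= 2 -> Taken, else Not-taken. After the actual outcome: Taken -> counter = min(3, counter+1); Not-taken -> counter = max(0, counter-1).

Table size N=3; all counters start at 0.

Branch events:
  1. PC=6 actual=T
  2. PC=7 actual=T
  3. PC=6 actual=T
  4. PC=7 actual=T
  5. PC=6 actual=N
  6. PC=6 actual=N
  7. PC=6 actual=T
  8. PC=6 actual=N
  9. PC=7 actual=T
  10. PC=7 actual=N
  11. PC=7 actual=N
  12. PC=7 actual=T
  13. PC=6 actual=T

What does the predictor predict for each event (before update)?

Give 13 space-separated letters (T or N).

Ev 1: PC=6 idx=0 pred=N actual=T -> ctr[0]=1
Ev 2: PC=7 idx=1 pred=N actual=T -> ctr[1]=1
Ev 3: PC=6 idx=0 pred=N actual=T -> ctr[0]=2
Ev 4: PC=7 idx=1 pred=N actual=T -> ctr[1]=2
Ev 5: PC=6 idx=0 pred=T actual=N -> ctr[0]=1
Ev 6: PC=6 idx=0 pred=N actual=N -> ctr[0]=0
Ev 7: PC=6 idx=0 pred=N actual=T -> ctr[0]=1
Ev 8: PC=6 idx=0 pred=N actual=N -> ctr[0]=0
Ev 9: PC=7 idx=1 pred=T actual=T -> ctr[1]=3
Ev 10: PC=7 idx=1 pred=T actual=N -> ctr[1]=2
Ev 11: PC=7 idx=1 pred=T actual=N -> ctr[1]=1
Ev 12: PC=7 idx=1 pred=N actual=T -> ctr[1]=2
Ev 13: PC=6 idx=0 pred=N actual=T -> ctr[0]=1

Answer: N N N N T N N N T T T N N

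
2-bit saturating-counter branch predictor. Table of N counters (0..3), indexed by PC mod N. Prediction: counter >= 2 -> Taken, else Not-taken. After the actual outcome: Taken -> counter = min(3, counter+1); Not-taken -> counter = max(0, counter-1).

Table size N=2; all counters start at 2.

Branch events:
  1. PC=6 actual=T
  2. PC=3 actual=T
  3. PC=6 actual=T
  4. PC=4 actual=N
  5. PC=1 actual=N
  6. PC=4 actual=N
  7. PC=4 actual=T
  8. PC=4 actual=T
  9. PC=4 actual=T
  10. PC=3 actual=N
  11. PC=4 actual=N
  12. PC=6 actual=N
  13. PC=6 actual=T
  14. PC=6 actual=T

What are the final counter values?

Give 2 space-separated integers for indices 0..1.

Answer: 3 1

Derivation:
Ev 1: PC=6 idx=0 pred=T actual=T -> ctr[0]=3
Ev 2: PC=3 idx=1 pred=T actual=T -> ctr[1]=3
Ev 3: PC=6 idx=0 pred=T actual=T -> ctr[0]=3
Ev 4: PC=4 idx=0 pred=T actual=N -> ctr[0]=2
Ev 5: PC=1 idx=1 pred=T actual=N -> ctr[1]=2
Ev 6: PC=4 idx=0 pred=T actual=N -> ctr[0]=1
Ev 7: PC=4 idx=0 pred=N actual=T -> ctr[0]=2
Ev 8: PC=4 idx=0 pred=T actual=T -> ctr[0]=3
Ev 9: PC=4 idx=0 pred=T actual=T -> ctr[0]=3
Ev 10: PC=3 idx=1 pred=T actual=N -> ctr[1]=1
Ev 11: PC=4 idx=0 pred=T actual=N -> ctr[0]=2
Ev 12: PC=6 idx=0 pred=T actual=N -> ctr[0]=1
Ev 13: PC=6 idx=0 pred=N actual=T -> ctr[0]=2
Ev 14: PC=6 idx=0 pred=T actual=T -> ctr[0]=3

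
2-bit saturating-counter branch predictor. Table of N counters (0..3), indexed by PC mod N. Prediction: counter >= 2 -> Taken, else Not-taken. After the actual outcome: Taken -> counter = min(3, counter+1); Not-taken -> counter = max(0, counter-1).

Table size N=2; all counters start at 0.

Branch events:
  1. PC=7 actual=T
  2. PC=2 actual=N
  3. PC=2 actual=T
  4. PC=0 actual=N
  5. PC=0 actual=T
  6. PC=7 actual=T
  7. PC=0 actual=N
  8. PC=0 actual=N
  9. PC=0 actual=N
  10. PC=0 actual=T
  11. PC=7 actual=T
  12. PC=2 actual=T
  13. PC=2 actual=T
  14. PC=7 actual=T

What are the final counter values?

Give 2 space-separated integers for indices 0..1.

Ev 1: PC=7 idx=1 pred=N actual=T -> ctr[1]=1
Ev 2: PC=2 idx=0 pred=N actual=N -> ctr[0]=0
Ev 3: PC=2 idx=0 pred=N actual=T -> ctr[0]=1
Ev 4: PC=0 idx=0 pred=N actual=N -> ctr[0]=0
Ev 5: PC=0 idx=0 pred=N actual=T -> ctr[0]=1
Ev 6: PC=7 idx=1 pred=N actual=T -> ctr[1]=2
Ev 7: PC=0 idx=0 pred=N actual=N -> ctr[0]=0
Ev 8: PC=0 idx=0 pred=N actual=N -> ctr[0]=0
Ev 9: PC=0 idx=0 pred=N actual=N -> ctr[0]=0
Ev 10: PC=0 idx=0 pred=N actual=T -> ctr[0]=1
Ev 11: PC=7 idx=1 pred=T actual=T -> ctr[1]=3
Ev 12: PC=2 idx=0 pred=N actual=T -> ctr[0]=2
Ev 13: PC=2 idx=0 pred=T actual=T -> ctr[0]=3
Ev 14: PC=7 idx=1 pred=T actual=T -> ctr[1]=3

Answer: 3 3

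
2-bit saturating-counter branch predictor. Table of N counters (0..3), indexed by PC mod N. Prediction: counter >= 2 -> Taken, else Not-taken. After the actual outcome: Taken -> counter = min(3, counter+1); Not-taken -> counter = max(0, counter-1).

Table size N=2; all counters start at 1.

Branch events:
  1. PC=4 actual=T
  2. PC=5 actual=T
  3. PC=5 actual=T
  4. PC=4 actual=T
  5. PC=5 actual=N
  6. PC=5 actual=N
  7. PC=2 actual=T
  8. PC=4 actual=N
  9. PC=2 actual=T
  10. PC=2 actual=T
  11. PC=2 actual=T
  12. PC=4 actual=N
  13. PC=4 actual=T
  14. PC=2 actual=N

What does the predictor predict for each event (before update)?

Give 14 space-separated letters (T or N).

Ev 1: PC=4 idx=0 pred=N actual=T -> ctr[0]=2
Ev 2: PC=5 idx=1 pred=N actual=T -> ctr[1]=2
Ev 3: PC=5 idx=1 pred=T actual=T -> ctr[1]=3
Ev 4: PC=4 idx=0 pred=T actual=T -> ctr[0]=3
Ev 5: PC=5 idx=1 pred=T actual=N -> ctr[1]=2
Ev 6: PC=5 idx=1 pred=T actual=N -> ctr[1]=1
Ev 7: PC=2 idx=0 pred=T actual=T -> ctr[0]=3
Ev 8: PC=4 idx=0 pred=T actual=N -> ctr[0]=2
Ev 9: PC=2 idx=0 pred=T actual=T -> ctr[0]=3
Ev 10: PC=2 idx=0 pred=T actual=T -> ctr[0]=3
Ev 11: PC=2 idx=0 pred=T actual=T -> ctr[0]=3
Ev 12: PC=4 idx=0 pred=T actual=N -> ctr[0]=2
Ev 13: PC=4 idx=0 pred=T actual=T -> ctr[0]=3
Ev 14: PC=2 idx=0 pred=T actual=N -> ctr[0]=2

Answer: N N T T T T T T T T T T T T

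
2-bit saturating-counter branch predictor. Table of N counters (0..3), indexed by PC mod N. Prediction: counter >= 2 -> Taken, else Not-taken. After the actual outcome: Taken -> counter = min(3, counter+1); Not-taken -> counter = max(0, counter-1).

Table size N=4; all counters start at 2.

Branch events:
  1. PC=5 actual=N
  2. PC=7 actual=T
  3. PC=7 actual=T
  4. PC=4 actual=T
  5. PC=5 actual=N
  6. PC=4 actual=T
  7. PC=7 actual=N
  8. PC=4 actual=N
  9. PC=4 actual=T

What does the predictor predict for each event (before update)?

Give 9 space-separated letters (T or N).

Answer: T T T T N T T T T

Derivation:
Ev 1: PC=5 idx=1 pred=T actual=N -> ctr[1]=1
Ev 2: PC=7 idx=3 pred=T actual=T -> ctr[3]=3
Ev 3: PC=7 idx=3 pred=T actual=T -> ctr[3]=3
Ev 4: PC=4 idx=0 pred=T actual=T -> ctr[0]=3
Ev 5: PC=5 idx=1 pred=N actual=N -> ctr[1]=0
Ev 6: PC=4 idx=0 pred=T actual=T -> ctr[0]=3
Ev 7: PC=7 idx=3 pred=T actual=N -> ctr[3]=2
Ev 8: PC=4 idx=0 pred=T actual=N -> ctr[0]=2
Ev 9: PC=4 idx=0 pred=T actual=T -> ctr[0]=3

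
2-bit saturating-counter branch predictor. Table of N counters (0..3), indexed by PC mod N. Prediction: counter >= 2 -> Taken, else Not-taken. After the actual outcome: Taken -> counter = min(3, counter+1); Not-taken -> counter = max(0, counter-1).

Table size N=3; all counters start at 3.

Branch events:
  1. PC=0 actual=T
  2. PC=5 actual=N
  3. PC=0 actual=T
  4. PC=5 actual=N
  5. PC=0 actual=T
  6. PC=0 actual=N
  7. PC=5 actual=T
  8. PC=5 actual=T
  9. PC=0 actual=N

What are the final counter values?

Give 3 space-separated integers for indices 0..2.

Answer: 1 3 3

Derivation:
Ev 1: PC=0 idx=0 pred=T actual=T -> ctr[0]=3
Ev 2: PC=5 idx=2 pred=T actual=N -> ctr[2]=2
Ev 3: PC=0 idx=0 pred=T actual=T -> ctr[0]=3
Ev 4: PC=5 idx=2 pred=T actual=N -> ctr[2]=1
Ev 5: PC=0 idx=0 pred=T actual=T -> ctr[0]=3
Ev 6: PC=0 idx=0 pred=T actual=N -> ctr[0]=2
Ev 7: PC=5 idx=2 pred=N actual=T -> ctr[2]=2
Ev 8: PC=5 idx=2 pred=T actual=T -> ctr[2]=3
Ev 9: PC=0 idx=0 pred=T actual=N -> ctr[0]=1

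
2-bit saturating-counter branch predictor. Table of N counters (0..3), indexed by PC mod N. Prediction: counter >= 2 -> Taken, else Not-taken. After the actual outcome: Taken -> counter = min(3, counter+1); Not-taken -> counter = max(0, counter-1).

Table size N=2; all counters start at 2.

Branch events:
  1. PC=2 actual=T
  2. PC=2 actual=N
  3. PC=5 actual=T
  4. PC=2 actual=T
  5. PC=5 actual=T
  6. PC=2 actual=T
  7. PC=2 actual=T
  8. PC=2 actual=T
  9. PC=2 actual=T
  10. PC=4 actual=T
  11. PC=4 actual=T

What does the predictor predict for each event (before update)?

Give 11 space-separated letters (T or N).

Ev 1: PC=2 idx=0 pred=T actual=T -> ctr[0]=3
Ev 2: PC=2 idx=0 pred=T actual=N -> ctr[0]=2
Ev 3: PC=5 idx=1 pred=T actual=T -> ctr[1]=3
Ev 4: PC=2 idx=0 pred=T actual=T -> ctr[0]=3
Ev 5: PC=5 idx=1 pred=T actual=T -> ctr[1]=3
Ev 6: PC=2 idx=0 pred=T actual=T -> ctr[0]=3
Ev 7: PC=2 idx=0 pred=T actual=T -> ctr[0]=3
Ev 8: PC=2 idx=0 pred=T actual=T -> ctr[0]=3
Ev 9: PC=2 idx=0 pred=T actual=T -> ctr[0]=3
Ev 10: PC=4 idx=0 pred=T actual=T -> ctr[0]=3
Ev 11: PC=4 idx=0 pred=T actual=T -> ctr[0]=3

Answer: T T T T T T T T T T T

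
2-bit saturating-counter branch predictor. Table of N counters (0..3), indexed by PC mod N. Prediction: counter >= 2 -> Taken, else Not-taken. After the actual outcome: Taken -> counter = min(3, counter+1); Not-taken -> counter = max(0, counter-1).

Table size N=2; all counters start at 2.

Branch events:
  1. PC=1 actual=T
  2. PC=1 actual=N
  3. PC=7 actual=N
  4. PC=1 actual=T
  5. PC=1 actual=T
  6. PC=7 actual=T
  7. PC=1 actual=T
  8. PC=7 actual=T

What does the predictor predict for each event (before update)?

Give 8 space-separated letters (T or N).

Answer: T T T N T T T T

Derivation:
Ev 1: PC=1 idx=1 pred=T actual=T -> ctr[1]=3
Ev 2: PC=1 idx=1 pred=T actual=N -> ctr[1]=2
Ev 3: PC=7 idx=1 pred=T actual=N -> ctr[1]=1
Ev 4: PC=1 idx=1 pred=N actual=T -> ctr[1]=2
Ev 5: PC=1 idx=1 pred=T actual=T -> ctr[1]=3
Ev 6: PC=7 idx=1 pred=T actual=T -> ctr[1]=3
Ev 7: PC=1 idx=1 pred=T actual=T -> ctr[1]=3
Ev 8: PC=7 idx=1 pred=T actual=T -> ctr[1]=3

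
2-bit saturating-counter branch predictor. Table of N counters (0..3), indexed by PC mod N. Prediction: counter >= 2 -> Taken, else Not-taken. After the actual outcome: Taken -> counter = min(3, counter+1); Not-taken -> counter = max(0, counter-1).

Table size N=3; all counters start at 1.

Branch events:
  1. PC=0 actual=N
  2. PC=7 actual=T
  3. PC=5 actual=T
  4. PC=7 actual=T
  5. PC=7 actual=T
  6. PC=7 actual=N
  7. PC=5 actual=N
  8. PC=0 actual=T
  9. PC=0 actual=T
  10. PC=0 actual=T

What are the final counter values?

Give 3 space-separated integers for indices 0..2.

Answer: 3 2 1

Derivation:
Ev 1: PC=0 idx=0 pred=N actual=N -> ctr[0]=0
Ev 2: PC=7 idx=1 pred=N actual=T -> ctr[1]=2
Ev 3: PC=5 idx=2 pred=N actual=T -> ctr[2]=2
Ev 4: PC=7 idx=1 pred=T actual=T -> ctr[1]=3
Ev 5: PC=7 idx=1 pred=T actual=T -> ctr[1]=3
Ev 6: PC=7 idx=1 pred=T actual=N -> ctr[1]=2
Ev 7: PC=5 idx=2 pred=T actual=N -> ctr[2]=1
Ev 8: PC=0 idx=0 pred=N actual=T -> ctr[0]=1
Ev 9: PC=0 idx=0 pred=N actual=T -> ctr[0]=2
Ev 10: PC=0 idx=0 pred=T actual=T -> ctr[0]=3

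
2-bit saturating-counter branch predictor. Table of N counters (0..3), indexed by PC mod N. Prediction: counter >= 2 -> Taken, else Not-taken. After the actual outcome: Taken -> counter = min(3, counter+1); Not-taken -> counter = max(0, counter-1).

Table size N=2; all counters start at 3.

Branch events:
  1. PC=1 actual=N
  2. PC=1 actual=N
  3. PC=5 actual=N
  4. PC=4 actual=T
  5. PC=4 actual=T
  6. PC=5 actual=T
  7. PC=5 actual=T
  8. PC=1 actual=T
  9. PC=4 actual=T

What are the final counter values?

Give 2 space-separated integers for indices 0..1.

Answer: 3 3

Derivation:
Ev 1: PC=1 idx=1 pred=T actual=N -> ctr[1]=2
Ev 2: PC=1 idx=1 pred=T actual=N -> ctr[1]=1
Ev 3: PC=5 idx=1 pred=N actual=N -> ctr[1]=0
Ev 4: PC=4 idx=0 pred=T actual=T -> ctr[0]=3
Ev 5: PC=4 idx=0 pred=T actual=T -> ctr[0]=3
Ev 6: PC=5 idx=1 pred=N actual=T -> ctr[1]=1
Ev 7: PC=5 idx=1 pred=N actual=T -> ctr[1]=2
Ev 8: PC=1 idx=1 pred=T actual=T -> ctr[1]=3
Ev 9: PC=4 idx=0 pred=T actual=T -> ctr[0]=3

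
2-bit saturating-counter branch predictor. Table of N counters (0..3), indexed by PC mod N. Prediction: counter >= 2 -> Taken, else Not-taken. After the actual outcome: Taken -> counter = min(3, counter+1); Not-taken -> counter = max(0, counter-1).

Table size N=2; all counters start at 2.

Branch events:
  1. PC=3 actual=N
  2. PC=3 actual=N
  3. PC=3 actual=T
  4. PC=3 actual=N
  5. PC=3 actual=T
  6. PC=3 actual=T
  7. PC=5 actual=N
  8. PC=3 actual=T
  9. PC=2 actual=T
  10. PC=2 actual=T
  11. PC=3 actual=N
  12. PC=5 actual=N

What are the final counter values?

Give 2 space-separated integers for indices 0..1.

Answer: 3 0

Derivation:
Ev 1: PC=3 idx=1 pred=T actual=N -> ctr[1]=1
Ev 2: PC=3 idx=1 pred=N actual=N -> ctr[1]=0
Ev 3: PC=3 idx=1 pred=N actual=T -> ctr[1]=1
Ev 4: PC=3 idx=1 pred=N actual=N -> ctr[1]=0
Ev 5: PC=3 idx=1 pred=N actual=T -> ctr[1]=1
Ev 6: PC=3 idx=1 pred=N actual=T -> ctr[1]=2
Ev 7: PC=5 idx=1 pred=T actual=N -> ctr[1]=1
Ev 8: PC=3 idx=1 pred=N actual=T -> ctr[1]=2
Ev 9: PC=2 idx=0 pred=T actual=T -> ctr[0]=3
Ev 10: PC=2 idx=0 pred=T actual=T -> ctr[0]=3
Ev 11: PC=3 idx=1 pred=T actual=N -> ctr[1]=1
Ev 12: PC=5 idx=1 pred=N actual=N -> ctr[1]=0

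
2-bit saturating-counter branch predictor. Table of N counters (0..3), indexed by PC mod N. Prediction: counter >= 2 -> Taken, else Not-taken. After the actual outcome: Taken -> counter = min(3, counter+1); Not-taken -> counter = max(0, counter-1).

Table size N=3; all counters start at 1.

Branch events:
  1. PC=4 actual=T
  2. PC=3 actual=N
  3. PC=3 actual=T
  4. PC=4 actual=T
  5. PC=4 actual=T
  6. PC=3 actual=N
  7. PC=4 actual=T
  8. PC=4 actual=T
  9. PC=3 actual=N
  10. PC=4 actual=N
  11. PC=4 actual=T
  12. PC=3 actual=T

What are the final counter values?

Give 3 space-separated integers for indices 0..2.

Answer: 1 3 1

Derivation:
Ev 1: PC=4 idx=1 pred=N actual=T -> ctr[1]=2
Ev 2: PC=3 idx=0 pred=N actual=N -> ctr[0]=0
Ev 3: PC=3 idx=0 pred=N actual=T -> ctr[0]=1
Ev 4: PC=4 idx=1 pred=T actual=T -> ctr[1]=3
Ev 5: PC=4 idx=1 pred=T actual=T -> ctr[1]=3
Ev 6: PC=3 idx=0 pred=N actual=N -> ctr[0]=0
Ev 7: PC=4 idx=1 pred=T actual=T -> ctr[1]=3
Ev 8: PC=4 idx=1 pred=T actual=T -> ctr[1]=3
Ev 9: PC=3 idx=0 pred=N actual=N -> ctr[0]=0
Ev 10: PC=4 idx=1 pred=T actual=N -> ctr[1]=2
Ev 11: PC=4 idx=1 pred=T actual=T -> ctr[1]=3
Ev 12: PC=3 idx=0 pred=N actual=T -> ctr[0]=1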